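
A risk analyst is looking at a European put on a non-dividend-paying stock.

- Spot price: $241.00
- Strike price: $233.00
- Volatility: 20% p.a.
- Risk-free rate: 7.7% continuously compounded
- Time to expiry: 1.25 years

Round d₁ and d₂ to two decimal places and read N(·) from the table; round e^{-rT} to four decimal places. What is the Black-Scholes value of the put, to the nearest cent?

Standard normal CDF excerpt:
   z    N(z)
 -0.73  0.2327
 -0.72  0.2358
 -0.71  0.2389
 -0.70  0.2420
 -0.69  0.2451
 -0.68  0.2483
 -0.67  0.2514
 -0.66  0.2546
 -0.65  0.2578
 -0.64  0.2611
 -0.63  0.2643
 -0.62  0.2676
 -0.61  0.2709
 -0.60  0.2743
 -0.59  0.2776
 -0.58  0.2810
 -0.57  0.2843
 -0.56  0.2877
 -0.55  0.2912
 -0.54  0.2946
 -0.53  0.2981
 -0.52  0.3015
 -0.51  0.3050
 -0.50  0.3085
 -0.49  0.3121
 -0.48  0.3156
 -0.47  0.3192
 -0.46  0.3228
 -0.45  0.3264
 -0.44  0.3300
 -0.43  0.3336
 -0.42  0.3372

$8.48

σ√T = 0.2 × 1.1180 = 0.2236
ln(S/K) + (r + σ²/2)T = ln(241/233) + (0.077 + 0.2²/2)·1.25 = 0.0338 + 0.1212 = 0.1550
d₁ = 0.1550 / 0.2236 = 0.6932 which rounds to 0.69
d₂ = d₁ − σ√T = 0.6932 − 0.2236 = 0.4696 which rounds to 0.47
e^(−rT) = e^(−0.077·1.25) = 0.9082
N(−d₂) = N(-0.47) = 0.3192;  N(−d₁) = N(-0.69) = 0.2451
P = 233·0.9082·0.3192 − 241·0.2451 = 67.5461 − 59.0691 = 8.4770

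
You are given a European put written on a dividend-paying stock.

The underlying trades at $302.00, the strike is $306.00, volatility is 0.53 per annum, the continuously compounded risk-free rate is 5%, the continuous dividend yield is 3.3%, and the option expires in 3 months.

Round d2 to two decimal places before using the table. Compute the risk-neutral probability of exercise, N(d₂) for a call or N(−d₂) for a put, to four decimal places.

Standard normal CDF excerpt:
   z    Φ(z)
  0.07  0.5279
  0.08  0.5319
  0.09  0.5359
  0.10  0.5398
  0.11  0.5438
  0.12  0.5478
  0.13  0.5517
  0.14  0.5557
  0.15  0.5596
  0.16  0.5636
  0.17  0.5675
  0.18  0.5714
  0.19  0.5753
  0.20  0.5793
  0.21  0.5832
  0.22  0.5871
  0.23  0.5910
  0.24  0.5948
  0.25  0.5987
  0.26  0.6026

0.5675

σ√T = 0.53 × 0.5000 = 0.2650
d₁ = [ln(302/306) + (0.05 − 0.033 + 0.53²/2)·0.25] / 0.2650 = [-0.0132 + 0.0394] / 0.2650 = 0.0989 ≈ 0.10
d₂ = d₁ − σ√T = 0.0989 − 0.2650 = -0.1661 ≈ -0.17
Risk-neutral Pr[S_T < K] = N(−d₂) = N(0.17) = 0.5675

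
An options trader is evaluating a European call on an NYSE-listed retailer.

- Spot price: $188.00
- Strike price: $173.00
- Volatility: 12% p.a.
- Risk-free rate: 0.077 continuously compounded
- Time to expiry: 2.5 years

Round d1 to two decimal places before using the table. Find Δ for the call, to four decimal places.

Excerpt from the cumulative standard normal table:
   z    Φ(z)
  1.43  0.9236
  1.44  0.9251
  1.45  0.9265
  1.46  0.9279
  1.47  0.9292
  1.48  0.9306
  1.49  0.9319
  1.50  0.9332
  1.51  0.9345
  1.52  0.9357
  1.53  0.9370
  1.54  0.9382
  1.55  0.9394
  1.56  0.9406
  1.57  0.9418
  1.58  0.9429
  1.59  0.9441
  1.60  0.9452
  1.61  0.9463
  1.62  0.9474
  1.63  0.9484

0.9394

σ√T = 0.12 × 1.5811 = 0.1897
ln(S/K) + (r + σ²/2)T = ln(188/173) + (0.077 + 0.12²/2)·2.5 = 0.0832 + 0.2105 = 0.2937
d₁ = 0.2937 / 0.1897 = 1.5477 → 1.55
N(d₁) = N(1.55) = 0.9394
Δ_call = N(d₁) = 0.9394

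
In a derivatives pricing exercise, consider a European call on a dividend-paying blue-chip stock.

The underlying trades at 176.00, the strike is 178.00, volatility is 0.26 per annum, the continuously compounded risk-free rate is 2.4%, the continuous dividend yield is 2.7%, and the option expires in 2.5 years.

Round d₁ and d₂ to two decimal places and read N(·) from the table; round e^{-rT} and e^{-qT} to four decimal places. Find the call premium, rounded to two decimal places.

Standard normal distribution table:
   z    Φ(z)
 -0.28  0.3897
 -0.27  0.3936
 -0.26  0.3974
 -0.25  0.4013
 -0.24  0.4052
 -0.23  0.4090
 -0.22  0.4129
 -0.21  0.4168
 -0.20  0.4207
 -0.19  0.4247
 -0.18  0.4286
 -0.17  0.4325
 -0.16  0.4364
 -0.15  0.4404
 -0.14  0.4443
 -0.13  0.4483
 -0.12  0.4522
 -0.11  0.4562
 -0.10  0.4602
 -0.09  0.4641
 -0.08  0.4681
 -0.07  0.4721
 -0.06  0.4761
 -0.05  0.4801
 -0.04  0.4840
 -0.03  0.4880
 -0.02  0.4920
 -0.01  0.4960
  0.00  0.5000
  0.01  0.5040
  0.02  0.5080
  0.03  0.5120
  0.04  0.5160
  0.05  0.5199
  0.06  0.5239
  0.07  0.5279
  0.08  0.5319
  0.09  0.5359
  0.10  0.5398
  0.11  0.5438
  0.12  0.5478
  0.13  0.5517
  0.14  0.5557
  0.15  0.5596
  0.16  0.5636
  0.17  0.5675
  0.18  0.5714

T = 2.5;  σ√T = 0.4111
d₁ = [ln(176/178) + (0.024 − 0.027 + 0.26²/2)·2.5] / 0.4111 = [-0.0113 + 0.0770] / 0.4111 = 0.1598 ⇒ 0.16
d₂ = d₁ − σ√T = 0.1598 − 0.4111 = -0.2513 ⇒ -0.25
exp(−qT) = exp(−0.027·2.5) = 0.9347;  exp(−rT) = exp(−0.024·2.5) = 0.9418
N(d₁) = N(0.16) = 0.5636;  N(d₂) = N(-0.25) = 0.4013
C = 176·0.9347·0.5636 − 178·0.9418·0.4013 = 92.7163 − 67.2741 = 25.4422

25.44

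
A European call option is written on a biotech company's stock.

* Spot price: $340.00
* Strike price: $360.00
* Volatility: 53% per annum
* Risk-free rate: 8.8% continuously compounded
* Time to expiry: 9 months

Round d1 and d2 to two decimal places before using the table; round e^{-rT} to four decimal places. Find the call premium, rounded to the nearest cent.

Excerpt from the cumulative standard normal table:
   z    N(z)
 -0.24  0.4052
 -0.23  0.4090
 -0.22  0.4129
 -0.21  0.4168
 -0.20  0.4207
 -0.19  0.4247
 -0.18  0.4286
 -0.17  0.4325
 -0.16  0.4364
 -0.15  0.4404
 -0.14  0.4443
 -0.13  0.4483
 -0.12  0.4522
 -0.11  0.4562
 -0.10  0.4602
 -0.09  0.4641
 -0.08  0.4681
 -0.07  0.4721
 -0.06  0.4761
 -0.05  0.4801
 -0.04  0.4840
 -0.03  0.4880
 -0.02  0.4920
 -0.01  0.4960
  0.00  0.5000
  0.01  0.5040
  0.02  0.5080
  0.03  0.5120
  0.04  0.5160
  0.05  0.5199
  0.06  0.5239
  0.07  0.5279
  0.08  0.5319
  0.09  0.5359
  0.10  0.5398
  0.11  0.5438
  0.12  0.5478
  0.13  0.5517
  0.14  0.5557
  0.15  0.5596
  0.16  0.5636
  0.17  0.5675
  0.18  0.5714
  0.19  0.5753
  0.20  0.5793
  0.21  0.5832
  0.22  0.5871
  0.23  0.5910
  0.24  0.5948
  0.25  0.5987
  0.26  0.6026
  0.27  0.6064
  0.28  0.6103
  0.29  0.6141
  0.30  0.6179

$63.10

σ√T = 0.53·√0.75 = 0.4590
d₁ = [ln(340/360) + (0.088 + 0.53²/2)·0.75] / 0.4590 = [-0.0572 + 0.1713] / 0.4590 = 0.2488 → 0.25
d₂ = d₁ − σ√T = 0.2488 − 0.4590 = -0.2102 → -0.21
e^(−rT) = e^(−0.088·0.75) = 0.9361
C = 340·N(0.25) − 360·0.9361·N(-0.21) = 340·0.5987 − 360·0.9361·0.4168 = 203.5580 − 140.4599 = 63.0981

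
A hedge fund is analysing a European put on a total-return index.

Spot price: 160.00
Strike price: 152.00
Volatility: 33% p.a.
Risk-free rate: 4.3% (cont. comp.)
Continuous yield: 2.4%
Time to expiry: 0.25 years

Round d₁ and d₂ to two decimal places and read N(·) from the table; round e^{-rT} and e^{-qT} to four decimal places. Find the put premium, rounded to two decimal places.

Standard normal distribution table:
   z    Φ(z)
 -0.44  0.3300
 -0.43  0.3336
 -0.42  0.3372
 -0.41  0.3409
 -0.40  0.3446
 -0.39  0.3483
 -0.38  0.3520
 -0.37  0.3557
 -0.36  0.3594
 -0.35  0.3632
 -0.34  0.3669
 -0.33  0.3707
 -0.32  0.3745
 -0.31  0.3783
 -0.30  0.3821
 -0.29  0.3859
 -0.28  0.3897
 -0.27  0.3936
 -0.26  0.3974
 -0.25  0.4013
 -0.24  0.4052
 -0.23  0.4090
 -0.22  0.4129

T = 0.25;  σ√T = 0.1650
d₁ = [ln(160/152) + (0.043 − 0.024 + 0.33²/2)·0.25] / 0.1650 = [0.0513 + 0.0184] / 0.1650 = 0.4222 ≈ 0.42
d₂ = d₁ − σ√T = 0.4222 − 0.1650 = 0.2572 ≈ 0.26
exp(−qT) = exp(−0.024·0.25) = 0.9940;  exp(−rT) = exp(−0.043·0.25) = 0.9893
N(−d₂) = N(-0.26) = 0.3974;  N(−d₁) = N(-0.42) = 0.3372
P = 152·0.9893·0.3974 − 160·0.9940·0.3372 = 59.7585 − 53.6283 = 6.1302

6.13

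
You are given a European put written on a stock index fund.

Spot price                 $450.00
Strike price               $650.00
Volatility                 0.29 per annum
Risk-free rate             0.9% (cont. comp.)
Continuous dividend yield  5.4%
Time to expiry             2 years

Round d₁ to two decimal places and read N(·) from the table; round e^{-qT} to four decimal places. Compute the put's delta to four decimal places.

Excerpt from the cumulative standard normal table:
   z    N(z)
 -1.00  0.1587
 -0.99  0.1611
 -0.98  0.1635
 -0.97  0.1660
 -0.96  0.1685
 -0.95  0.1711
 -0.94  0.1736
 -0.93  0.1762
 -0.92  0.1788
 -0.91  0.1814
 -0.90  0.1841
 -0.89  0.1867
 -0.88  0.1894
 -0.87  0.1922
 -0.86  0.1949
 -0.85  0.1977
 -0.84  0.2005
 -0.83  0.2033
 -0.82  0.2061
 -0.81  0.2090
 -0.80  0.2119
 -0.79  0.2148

-0.7348

σ√T = 0.29·√2 = 0.4101
ln(S/K) + (r − q + σ²/2)T = ln(450/650) + (0.009 − 0.054 + 0.29²/2)·2 = -0.3677 − 0.0059 = -0.3736
d₁ = -0.3736 / 0.4101 = -0.9110 which rounds to -0.91
N(d₁) = N(-0.91) = 0.1814
Δ_put = e^(−qT)·(N(d₁) − 1) = 0.8976·(0.1814 − 1) = -0.7348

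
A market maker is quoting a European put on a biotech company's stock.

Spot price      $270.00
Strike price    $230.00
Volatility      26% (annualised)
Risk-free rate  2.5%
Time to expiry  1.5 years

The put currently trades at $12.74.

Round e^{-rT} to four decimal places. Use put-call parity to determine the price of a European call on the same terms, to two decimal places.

exp(−rT) = exp(−0.025·1.5) = 0.9632
Put-call parity: C − P = S − K·e^(−rT) = 270 − 230·0.9632 = 270 − 221.5360 = 48.4640
C = P + (C − P) = 12.74 + (48.4640) = 61.2040

$61.20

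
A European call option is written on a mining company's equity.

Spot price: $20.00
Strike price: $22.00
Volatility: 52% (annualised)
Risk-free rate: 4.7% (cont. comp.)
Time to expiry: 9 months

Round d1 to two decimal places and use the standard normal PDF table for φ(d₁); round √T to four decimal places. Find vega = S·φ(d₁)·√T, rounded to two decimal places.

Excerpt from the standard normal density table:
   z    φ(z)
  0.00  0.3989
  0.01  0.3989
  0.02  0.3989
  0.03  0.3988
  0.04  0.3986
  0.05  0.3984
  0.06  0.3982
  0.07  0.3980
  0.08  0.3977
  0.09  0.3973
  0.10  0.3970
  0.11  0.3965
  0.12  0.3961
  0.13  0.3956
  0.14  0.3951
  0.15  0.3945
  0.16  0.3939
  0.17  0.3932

σ√T = 0.52 × 0.8660 = 0.4503
d₁ = [ln(20/22) + (0.047 + ½·0.52²)·0.75] / (σ√T) = (-0.0953 + 0.1367) / 0.4503 = 0.0918 → 0.09
√T = √0.75 = 0.8660
φ(d₁) = φ(0.09) = 0.3973
vega = S·φ(d₁)·√T = 20·0.3973·0.8660 = 6.8812

6.88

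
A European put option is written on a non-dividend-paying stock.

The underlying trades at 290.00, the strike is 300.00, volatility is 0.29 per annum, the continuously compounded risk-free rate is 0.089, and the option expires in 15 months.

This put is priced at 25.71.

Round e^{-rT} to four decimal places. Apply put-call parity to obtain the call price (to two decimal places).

47.30

e^(−rT) = e^(−0.089·1.25) = 0.8947
Put-call parity: C − P = S − K·e^(−rT) = 290 − 300·0.8947 = 290 − 268.4100 = 21.5900
C = P + (C − P) = 25.71 + (21.5900) = 47.3000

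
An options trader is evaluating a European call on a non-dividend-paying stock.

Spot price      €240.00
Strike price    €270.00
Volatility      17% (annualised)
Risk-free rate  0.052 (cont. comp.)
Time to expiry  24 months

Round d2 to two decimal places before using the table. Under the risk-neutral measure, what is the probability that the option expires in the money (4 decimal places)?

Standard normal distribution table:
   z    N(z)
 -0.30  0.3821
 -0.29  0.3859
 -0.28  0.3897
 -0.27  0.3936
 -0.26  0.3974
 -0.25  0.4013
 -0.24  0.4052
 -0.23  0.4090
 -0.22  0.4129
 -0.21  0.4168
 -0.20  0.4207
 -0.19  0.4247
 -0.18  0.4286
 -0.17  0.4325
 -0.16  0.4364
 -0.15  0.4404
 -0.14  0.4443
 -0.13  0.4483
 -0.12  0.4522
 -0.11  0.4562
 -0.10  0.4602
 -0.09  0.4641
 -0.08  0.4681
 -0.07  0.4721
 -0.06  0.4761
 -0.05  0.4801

0.4286

σ√T = 0.17·√2 = 0.2404
d₁ = [ln(240/270) + (0.052 + 0.17²/2)·2] / 0.2404 = [-0.1178 + 0.1329] / 0.2404 = 0.0629 which rounds to 0.06
d₂ = d₁ − σ√T = 0.0629 − 0.2404 = -0.1775 which rounds to -0.18
Pr(exercise) under Q = N(d₂) = 0.4286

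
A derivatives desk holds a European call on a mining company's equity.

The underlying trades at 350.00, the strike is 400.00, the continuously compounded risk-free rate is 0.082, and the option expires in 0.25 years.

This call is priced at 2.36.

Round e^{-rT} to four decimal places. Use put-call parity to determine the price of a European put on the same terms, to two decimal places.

44.24

e^(−rT) = e^(−0.082·0.25) = 0.9797
Put-call parity: C − P = S − K·e^(−rT) = 350 − 400·0.9797 = 350 − 391.8800 = -41.8800
P = C − (C − P) = 2.36 − (-41.8800) = 44.2400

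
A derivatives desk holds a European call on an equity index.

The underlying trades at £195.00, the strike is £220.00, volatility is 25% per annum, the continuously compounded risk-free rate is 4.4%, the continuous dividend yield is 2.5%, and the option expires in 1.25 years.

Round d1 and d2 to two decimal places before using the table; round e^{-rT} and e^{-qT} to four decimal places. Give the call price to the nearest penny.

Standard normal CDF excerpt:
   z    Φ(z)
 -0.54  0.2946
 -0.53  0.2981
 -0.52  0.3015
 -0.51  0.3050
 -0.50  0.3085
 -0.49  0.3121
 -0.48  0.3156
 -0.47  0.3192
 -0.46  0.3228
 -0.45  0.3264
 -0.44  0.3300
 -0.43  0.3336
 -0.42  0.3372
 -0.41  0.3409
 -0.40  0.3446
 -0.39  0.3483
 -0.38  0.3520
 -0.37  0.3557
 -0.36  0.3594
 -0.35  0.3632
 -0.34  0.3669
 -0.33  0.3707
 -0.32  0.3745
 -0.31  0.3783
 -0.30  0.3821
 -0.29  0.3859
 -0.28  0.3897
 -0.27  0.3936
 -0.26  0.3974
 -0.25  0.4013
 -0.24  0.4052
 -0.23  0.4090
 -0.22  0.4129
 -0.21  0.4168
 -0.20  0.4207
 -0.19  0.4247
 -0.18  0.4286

£13.78

σ√T = 0.25 × 1.1180 = 0.2795
d₁ = [ln(195/220) + (0.044 − 0.025 + ½·0.25²)·1.25] / (σ√T) = (-0.1206 + 0.0628) / 0.2795 = -0.2068 → -0.21
d₂ = -0.2068 − 0.2795 = -0.4864 → -0.49
exp(−qT) = exp(−0.025·1.25) = 0.9692;  exp(−rT) = exp(−0.044·1.25) = 0.9465
N(d₁) = N(-0.21) = 0.4168;  N(d₂) = N(-0.49) = 0.3121
C = 195·0.9692·0.4168 − 220·0.9465·0.3121 = 78.7727 − 64.9886 = 13.7841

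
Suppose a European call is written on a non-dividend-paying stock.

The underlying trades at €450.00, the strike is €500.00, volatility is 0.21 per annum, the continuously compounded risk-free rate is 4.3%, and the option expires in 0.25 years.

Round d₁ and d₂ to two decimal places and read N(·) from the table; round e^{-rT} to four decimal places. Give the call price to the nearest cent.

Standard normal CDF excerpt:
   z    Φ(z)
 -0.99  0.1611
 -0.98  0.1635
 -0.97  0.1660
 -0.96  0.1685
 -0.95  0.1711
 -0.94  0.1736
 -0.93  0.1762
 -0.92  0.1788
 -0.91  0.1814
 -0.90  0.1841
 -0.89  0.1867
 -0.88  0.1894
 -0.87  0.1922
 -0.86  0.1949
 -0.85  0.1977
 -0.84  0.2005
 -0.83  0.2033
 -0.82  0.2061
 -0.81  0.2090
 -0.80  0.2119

€4.33

σ√T = 0.21 × 0.5000 = 0.1050
ln(S/K) + (r + σ²/2)T = ln(450/500) + (0.043 + 0.21²/2)·0.25 = -0.1054 + 0.0163 = -0.0891
d₁ = -0.0891 / 0.1050 = -0.8486 → -0.85
d₂ = d₁ − σ√T = -0.8486 − 0.1050 = -0.9536 → -0.95
exp(−rT) = exp(−0.043·0.25) = 0.9893
N(d₁) = N(-0.85) = 0.1977;  N(d₂) = N(-0.95) = 0.1711
C = 450·0.1977 − 500·0.9893·0.1711 = 88.9650 − 84.6346 = 4.3304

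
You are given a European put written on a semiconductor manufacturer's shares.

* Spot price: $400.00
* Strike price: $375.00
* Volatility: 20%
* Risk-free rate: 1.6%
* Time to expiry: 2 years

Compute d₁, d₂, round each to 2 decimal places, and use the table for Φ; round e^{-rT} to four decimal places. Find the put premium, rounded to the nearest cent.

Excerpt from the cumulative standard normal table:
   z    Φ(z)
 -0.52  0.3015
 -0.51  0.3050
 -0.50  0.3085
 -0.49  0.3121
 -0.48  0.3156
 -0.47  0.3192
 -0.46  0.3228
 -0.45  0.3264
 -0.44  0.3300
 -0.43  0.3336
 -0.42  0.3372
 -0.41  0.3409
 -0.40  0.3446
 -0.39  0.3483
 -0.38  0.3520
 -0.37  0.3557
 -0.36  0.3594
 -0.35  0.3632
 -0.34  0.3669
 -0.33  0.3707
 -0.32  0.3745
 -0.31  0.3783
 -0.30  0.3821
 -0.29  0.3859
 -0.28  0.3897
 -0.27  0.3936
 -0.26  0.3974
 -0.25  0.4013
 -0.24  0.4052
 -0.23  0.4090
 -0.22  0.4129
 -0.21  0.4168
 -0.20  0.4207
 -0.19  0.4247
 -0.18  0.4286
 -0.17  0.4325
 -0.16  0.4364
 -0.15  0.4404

σ√T = 0.2 × 1.4142 = 0.2828
d₁ = [ln(400/375) + (0.016 + ½·0.2²)·2] / (σ√T) = (0.0645 + 0.0720) / 0.2828 = 0.4827 which rounds to 0.48
d₂ = 0.4827 − 0.2828 = 0.1999 which rounds to 0.20
e^(−rT) = e^(−0.016·2) = 0.9685
N(−d₂) = N(-0.20) = 0.4207;  N(−d₁) = N(-0.48) = 0.3156
P = 375·0.9685·0.4207 − 400·0.3156 = 152.7930 − 126.2400 = 26.5530

$26.55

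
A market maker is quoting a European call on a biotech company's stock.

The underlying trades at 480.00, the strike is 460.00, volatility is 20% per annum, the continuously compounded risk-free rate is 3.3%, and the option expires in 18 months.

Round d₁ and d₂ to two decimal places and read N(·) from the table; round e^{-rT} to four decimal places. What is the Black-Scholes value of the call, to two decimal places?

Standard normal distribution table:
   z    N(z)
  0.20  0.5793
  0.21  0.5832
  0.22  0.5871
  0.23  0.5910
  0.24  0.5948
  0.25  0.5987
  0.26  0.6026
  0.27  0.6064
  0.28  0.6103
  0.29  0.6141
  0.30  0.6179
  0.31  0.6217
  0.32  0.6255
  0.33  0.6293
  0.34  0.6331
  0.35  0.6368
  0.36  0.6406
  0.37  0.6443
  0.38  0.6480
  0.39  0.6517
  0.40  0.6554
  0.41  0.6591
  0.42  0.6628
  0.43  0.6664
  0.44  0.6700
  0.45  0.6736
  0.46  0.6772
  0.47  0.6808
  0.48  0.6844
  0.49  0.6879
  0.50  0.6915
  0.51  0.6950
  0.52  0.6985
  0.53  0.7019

σ√T = 0.2·√1.5 = 0.2449
d₁ = [ln(480/460) + (0.033 + 0.2²/2)·1.5] / 0.2449 = [0.0426 + 0.0795] / 0.2449 = 0.4983 ≈ 0.50
d₂ = d₁ − σ√T = 0.4983 − 0.2449 = 0.2534 ≈ 0.25
exp(−rT) = exp(−0.033·1.5) = 0.9517
N(d₁) = N(0.50) = 0.6915;  N(d₂) = N(0.25) = 0.5987
C = 480·0.6915 − 460·0.9517·0.5987 = 331.9200 − 262.1001 = 69.8199

69.82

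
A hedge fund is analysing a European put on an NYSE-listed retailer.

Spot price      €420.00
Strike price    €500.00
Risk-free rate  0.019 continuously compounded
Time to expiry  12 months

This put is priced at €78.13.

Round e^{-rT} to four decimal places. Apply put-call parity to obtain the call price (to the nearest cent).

€7.53

exp(−rT) = exp(−0.019·1) = 0.9812
Put-call parity: C − P = S − K·e^(−rT) = 420 − 500·0.9812 = 420 − 490.6000 = -70.6000
C = P + (C − P) = 78.13 + (-70.6000) = 7.5300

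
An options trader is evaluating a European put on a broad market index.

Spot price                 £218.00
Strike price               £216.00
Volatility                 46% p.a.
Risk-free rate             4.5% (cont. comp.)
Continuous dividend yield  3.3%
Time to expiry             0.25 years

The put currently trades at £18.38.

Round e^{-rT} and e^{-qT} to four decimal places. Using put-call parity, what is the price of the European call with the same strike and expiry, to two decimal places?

e^(−qT) = e^(−0.033·0.25) = 0.9918;  e^(−rT) = e^(−0.045·0.25) = 0.9888
Put-call parity: C − P = S·e^(−qT) − K·e^(−rT) = 218·0.9918 − 216·0.9888 = 216.2124 − 213.5808 = 2.6316
C = P + (C − P) = 18.38 + (2.6316) = 21.0116

£21.01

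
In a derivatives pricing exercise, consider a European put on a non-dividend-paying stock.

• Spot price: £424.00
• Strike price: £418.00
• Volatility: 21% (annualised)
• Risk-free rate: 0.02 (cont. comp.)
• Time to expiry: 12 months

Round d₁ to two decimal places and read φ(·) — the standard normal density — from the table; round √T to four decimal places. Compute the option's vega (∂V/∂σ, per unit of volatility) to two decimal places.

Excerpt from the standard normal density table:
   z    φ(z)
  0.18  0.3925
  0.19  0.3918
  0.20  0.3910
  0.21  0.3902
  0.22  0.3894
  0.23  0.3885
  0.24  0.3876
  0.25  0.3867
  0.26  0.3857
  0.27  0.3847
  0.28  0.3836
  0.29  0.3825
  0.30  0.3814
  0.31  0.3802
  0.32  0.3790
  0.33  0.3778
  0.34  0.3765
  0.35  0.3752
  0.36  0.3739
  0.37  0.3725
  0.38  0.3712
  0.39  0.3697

T = 1;  σ√T = 0.2100
d₁ = [ln(424/418) + (0.02 + ½·0.21²)·1] / (σ√T) = (0.0143 + 0.0420) / 0.2100 = 0.2681 → 0.27
√T = √1 = 1.0000
φ(d₁) = φ(0.27) = 0.3847
vega = S·φ(d₁)·√T = 424·0.3847·1.0000 = 163.1128

163.11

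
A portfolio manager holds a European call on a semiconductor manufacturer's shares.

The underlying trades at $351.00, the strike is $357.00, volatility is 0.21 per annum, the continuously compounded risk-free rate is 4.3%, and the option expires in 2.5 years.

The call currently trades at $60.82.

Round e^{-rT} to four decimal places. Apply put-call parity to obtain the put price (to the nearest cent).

exp(−rT) = exp(−0.043·2.5) = 0.8981
Put-call parity: C − P = S − K·e^(−rT) = 351 − 357·0.8981 = 351 − 320.6217 = 30.3783
P = C − (C − P) = 60.82 − (30.3783) = 30.4417

$30.44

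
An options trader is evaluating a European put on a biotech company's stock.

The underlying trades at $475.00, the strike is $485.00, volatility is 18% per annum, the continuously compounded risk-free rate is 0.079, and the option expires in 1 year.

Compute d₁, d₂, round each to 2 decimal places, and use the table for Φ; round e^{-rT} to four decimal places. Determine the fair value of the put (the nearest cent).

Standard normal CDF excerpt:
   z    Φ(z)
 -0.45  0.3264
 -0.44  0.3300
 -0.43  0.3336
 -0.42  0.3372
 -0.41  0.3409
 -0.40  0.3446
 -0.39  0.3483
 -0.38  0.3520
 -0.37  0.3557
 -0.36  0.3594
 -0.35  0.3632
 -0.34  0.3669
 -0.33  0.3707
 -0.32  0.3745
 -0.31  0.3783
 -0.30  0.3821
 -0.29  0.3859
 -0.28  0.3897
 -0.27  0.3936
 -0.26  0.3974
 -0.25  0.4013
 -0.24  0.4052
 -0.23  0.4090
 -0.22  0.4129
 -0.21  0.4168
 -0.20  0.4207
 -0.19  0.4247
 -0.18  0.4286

$21.36

T = 1;  σ√T = 0.1800
ln(S/K) + (r + σ²/2)T = ln(475/485) + (0.079 + 0.18²/2)·1 = -0.0208 + 0.0952 = 0.0744
d₁ = 0.0744 / 0.1800 = 0.4131 ⇒ 0.41
d₂ = d₁ − σ√T = 0.4131 − 0.1800 = 0.2331 ⇒ 0.23
exp(−rT) = exp(−0.079·1) = 0.9240
N(−d₂) = N(-0.23) = 0.4090;  N(−d₁) = N(-0.41) = 0.3409
P = 485·0.9240·0.4090 − 475·0.3409 = 183.2893 − 161.9275 = 21.3618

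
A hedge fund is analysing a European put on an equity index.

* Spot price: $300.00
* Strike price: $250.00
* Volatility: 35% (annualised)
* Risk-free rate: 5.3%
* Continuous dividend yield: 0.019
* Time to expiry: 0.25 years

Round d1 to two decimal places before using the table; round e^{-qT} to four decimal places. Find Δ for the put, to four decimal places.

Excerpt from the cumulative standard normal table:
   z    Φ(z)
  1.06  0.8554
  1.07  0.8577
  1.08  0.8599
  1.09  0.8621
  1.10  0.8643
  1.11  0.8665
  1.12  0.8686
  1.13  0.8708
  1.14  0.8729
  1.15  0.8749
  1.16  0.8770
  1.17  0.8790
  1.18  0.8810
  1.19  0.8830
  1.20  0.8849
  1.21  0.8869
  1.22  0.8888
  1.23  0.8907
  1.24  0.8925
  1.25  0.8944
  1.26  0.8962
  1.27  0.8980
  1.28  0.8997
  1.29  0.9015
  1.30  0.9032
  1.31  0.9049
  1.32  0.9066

σ√T = 0.35·√0.25 = 0.1750
d₁ = [ln(300/250) + (0.053 − 0.019 + ½·0.35²)·0.25] / (σ√T) = (0.1823 + 0.0238) / 0.1750 = 1.1779 which rounds to 1.18
N(d₁) = N(1.18) = 0.8810
Δ_put = e^(−qT)·(N(d₁) − 1) = 0.9953·(0.8810 − 1) = -0.1184

-0.1184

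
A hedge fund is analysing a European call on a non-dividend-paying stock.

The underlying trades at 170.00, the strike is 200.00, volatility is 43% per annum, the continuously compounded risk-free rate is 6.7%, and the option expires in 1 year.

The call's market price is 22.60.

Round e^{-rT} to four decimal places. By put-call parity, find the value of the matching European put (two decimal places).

exp(−rT) = exp(−0.067·1) = 0.9352
Put-call parity: C − P = S − K·e^(−rT) = 170 − 200·0.9352 = 170 − 187.0400 = -17.0400
P = C − (C − P) = 22.60 − (-17.0400) = 39.6400

39.64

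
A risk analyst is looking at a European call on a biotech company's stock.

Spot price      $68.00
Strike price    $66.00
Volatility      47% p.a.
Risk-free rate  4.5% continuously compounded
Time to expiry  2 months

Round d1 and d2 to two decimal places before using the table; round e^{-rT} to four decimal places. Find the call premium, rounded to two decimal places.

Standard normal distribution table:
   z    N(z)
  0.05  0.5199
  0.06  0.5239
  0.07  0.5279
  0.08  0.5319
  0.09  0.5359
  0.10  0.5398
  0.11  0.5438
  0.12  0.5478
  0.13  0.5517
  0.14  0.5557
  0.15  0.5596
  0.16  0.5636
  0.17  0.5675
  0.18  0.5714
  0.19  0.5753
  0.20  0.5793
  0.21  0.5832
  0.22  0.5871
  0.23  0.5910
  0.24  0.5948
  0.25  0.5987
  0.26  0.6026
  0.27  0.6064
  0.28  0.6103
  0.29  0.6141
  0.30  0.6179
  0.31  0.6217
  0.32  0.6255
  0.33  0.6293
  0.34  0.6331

$6.40

σ√T = 0.47 × 0.4082 = 0.1919
d₁ = [ln(68/66) + (0.045 + 0.47²/2)·0.1667] / 0.1919 = [0.0299 + 0.0259] / 0.1919 = 0.2906 ⇒ 0.29
d₂ = d₁ − σ√T = 0.2906 − 0.1919 = 0.0987 ⇒ 0.10
e^(−rT) = e^(−0.045·0.1667) = 0.9925
C = 68·N(0.29) − 66·0.9925·N(0.10) = 68·0.6141 − 66·0.9925·0.5398 = 41.7588 − 35.3596 = 6.3992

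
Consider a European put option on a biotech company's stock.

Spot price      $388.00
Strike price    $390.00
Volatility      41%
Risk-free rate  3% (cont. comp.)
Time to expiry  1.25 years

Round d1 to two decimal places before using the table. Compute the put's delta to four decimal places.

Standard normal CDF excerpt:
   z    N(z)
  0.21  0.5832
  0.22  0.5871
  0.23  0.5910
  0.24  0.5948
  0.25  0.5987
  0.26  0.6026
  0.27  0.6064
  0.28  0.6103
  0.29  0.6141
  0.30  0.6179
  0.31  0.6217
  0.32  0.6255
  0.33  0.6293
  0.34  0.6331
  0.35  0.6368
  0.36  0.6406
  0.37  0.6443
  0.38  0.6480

-0.3821

σ√T = 0.41 × 1.1180 = 0.4584
d₁ = [ln(388/390) + (0.03 + 0.41²/2)·1.25] / 0.4584 = [-0.0051 + 0.1426] / 0.4584 = 0.2998 → 0.30
N(d₁) = N(0.30) = 0.6179
Δ_put = N(d₁) − 1 = 0.6179 − 1 = -0.3821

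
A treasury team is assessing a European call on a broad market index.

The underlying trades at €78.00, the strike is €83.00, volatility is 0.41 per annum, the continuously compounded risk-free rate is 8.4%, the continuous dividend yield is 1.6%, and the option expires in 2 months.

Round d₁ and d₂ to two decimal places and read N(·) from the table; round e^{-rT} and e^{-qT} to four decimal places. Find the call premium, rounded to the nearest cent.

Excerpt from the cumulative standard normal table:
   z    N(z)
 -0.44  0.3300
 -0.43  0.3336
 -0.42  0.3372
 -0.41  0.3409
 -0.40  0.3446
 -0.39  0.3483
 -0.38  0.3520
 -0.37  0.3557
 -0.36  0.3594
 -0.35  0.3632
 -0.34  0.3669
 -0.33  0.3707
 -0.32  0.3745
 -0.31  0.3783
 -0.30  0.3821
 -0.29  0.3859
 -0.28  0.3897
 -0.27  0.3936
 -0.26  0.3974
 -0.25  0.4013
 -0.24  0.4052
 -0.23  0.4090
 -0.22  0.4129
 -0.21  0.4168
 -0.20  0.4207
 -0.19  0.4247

σ√T = 0.41·√0.1667 = 0.1674
d₁ = [ln(78/83) + (0.084 − 0.016 + ½·0.41²)·0.1667] / (σ√T) = (-0.0621 + 0.0253) / 0.1674 = -0.2198 which rounds to -0.22
d₂ = -0.2198 − 0.1674 = -0.3872 which rounds to -0.39
e^(−qT) = e^(−0.016·0.1667) = 0.9973;  e^(−rT) = e^(−0.084·0.1667) = 0.9861
C = 78·0.9973·N(-0.22) − 83·0.9861·N(-0.39) = 78·0.9973·0.4129 − 83·0.9861·0.3483 = 32.1192 − 28.5071 = 3.6122

€3.61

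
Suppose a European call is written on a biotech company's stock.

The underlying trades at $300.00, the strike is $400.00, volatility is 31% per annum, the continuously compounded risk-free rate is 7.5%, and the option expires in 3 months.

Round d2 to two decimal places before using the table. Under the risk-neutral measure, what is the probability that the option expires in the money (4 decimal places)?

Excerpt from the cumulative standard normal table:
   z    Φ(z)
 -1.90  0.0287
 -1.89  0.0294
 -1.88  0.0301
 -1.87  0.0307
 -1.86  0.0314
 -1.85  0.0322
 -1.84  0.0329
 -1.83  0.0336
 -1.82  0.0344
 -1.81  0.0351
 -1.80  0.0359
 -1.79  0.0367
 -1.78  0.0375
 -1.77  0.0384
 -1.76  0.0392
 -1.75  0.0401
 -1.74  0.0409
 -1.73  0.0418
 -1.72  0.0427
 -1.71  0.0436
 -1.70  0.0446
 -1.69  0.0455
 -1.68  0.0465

σ√T = 0.31·√0.25 = 0.1550
d₁ = [ln(300/400) + (0.075 + ½·0.31²)·0.25] / (σ√T) = (-0.2877 + 0.0308) / 0.1550 = -1.6575 ≈ -1.66
d₂ = -1.6575 − 0.1550 = -1.8125 ≈ -1.81
Risk-neutral Pr[S_T > K] = N(d₂) = N(-1.81) = 0.0351

0.0351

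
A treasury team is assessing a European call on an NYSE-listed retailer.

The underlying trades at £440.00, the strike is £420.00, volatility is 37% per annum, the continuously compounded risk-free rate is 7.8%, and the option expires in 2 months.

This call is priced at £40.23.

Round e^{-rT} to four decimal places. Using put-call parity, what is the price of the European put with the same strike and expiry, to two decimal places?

£14.81

e^(−rT) = e^(−0.078·0.1667) = 0.9871
Put-call parity: C − P = S − K·e^(−rT) = 440 − 420·0.9871 = 440 − 414.5820 = 25.4180
P = C − (C − P) = 40.23 − (25.4180) = 14.8120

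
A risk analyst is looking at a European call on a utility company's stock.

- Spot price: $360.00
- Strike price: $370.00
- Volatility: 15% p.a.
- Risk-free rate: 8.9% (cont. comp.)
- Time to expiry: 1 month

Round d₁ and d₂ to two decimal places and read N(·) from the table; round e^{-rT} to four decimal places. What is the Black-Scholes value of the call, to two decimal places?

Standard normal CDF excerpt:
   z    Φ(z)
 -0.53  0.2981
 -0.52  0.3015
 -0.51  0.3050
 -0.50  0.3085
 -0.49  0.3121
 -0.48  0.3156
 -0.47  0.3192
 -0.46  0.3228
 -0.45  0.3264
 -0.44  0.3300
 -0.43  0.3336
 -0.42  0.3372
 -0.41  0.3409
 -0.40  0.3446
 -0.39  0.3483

T = 0.08333;  σ√T = 0.0433
ln(S/K) + (r + σ²/2)T = ln(360/370) + (0.089 + 0.15²/2)·0.08333 = -0.0274 + 0.0084 = -0.0190
d₁ = -0.0190 / 0.0433 = -0.4398 which rounds to -0.44
d₂ = d₁ − σ√T = -0.4398 − 0.0433 = -0.4831 which rounds to -0.48
e^(−rT) = e^(−0.089·0.08333) = 0.9926
C = 360·N(-0.44) − 370·0.9926·N(-0.48) = 360·0.3300 − 370·0.9926·0.3156 = 118.8000 − 115.9079 = 2.8921

$2.89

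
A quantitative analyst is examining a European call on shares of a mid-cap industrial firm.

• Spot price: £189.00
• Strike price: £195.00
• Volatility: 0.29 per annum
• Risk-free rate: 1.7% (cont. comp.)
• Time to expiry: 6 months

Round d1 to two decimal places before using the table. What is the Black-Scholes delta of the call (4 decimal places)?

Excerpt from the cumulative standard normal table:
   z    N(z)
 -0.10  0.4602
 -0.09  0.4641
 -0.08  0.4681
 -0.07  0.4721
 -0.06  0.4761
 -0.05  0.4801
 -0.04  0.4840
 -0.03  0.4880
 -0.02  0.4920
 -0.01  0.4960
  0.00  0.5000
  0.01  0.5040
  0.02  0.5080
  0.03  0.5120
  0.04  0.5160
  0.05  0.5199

σ√T = 0.29 × 0.7071 = 0.2051
d₁ = [ln(189/195) + (0.017 + 0.29²/2)·0.5] / 0.2051 = [-0.0313 + 0.0295] / 0.2051 = -0.0084 ⇒ -0.01
N(d₁) = N(-0.01) = 0.4960
Δ_call = N(d₁) = 0.4960

0.4960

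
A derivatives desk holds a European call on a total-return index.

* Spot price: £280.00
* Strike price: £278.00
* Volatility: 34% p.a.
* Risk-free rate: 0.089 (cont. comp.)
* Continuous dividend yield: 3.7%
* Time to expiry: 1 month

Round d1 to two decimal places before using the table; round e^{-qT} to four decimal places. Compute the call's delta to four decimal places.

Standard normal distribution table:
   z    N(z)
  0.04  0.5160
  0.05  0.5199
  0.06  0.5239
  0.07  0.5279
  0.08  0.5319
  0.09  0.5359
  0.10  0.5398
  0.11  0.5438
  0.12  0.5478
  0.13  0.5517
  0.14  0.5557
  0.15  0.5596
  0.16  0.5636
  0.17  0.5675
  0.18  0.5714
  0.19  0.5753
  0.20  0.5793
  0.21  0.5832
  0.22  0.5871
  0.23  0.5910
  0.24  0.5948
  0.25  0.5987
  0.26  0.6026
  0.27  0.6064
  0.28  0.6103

T = 0.08333;  σ√T = 0.0981
d₁ = [ln(280/278) + (0.089 − 0.037 + ½·0.34²)·0.08333] / (σ√T) = (0.0072 + 0.0092) / 0.0981 = 0.1663 → 0.17
N(d₁) = N(0.17) = 0.5675
Δ_call = e^(−qT)·N(d₁) = 0.9969·0.5675 = 0.5657

0.5657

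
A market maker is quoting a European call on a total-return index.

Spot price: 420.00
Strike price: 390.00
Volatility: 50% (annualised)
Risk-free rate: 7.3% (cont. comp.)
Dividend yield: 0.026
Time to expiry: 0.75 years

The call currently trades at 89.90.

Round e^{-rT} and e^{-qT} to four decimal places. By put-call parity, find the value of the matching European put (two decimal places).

47.22

exp(−qT) = exp(−0.026·0.75) = 0.9807;  exp(−rT) = exp(−0.073·0.75) = 0.9467
Put-call parity: C − P = S·e^(−qT) − K·e^(−rT) = 420·0.9807 − 390·0.9467 = 411.8940 − 369.2130 = 42.6810
P = C − (C − P) = 89.90 − (42.6810) = 47.2190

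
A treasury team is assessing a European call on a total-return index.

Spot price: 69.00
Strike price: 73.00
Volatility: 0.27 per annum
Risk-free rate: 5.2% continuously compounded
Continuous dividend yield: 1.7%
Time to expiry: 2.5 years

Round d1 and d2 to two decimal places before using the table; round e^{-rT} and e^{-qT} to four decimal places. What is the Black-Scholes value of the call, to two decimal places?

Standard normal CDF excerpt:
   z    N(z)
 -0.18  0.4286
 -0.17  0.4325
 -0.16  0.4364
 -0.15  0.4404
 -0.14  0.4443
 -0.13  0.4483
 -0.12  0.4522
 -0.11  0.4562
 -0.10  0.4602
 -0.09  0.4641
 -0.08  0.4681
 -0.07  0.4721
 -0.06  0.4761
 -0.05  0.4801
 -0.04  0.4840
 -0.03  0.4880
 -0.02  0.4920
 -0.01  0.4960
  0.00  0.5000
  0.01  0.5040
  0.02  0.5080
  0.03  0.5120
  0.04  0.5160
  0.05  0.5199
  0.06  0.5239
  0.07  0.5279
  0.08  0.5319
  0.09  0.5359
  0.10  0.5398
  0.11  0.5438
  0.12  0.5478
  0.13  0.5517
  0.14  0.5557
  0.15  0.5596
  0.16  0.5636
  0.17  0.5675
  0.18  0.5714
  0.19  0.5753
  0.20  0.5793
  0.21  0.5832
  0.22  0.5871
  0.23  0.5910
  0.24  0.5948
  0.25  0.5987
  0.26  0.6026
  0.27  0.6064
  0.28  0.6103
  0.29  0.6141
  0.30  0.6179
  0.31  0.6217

12.13

σ√T = 0.27·√2.5 = 0.4269
d₁ = [ln(69/73) + (0.052 − 0.017 + ½·0.27²)·2.5] / (σ√T) = (-0.0564 + 0.1786) / 0.4269 = 0.2864 ⇒ 0.29
d₂ = 0.2864 − 0.4269 = -0.1405 ⇒ -0.14
e^(−qT) = e^(−0.017·2.5) = 0.9584;  e^(−rT) = e^(−0.052·2.5) = 0.8781
N(d₁) = N(0.29) = 0.6141;  N(d₂) = N(-0.14) = 0.4443
C = 69·0.9584·0.6141 − 73·0.8781·0.4443 = 40.6102 − 28.4802 = 12.1300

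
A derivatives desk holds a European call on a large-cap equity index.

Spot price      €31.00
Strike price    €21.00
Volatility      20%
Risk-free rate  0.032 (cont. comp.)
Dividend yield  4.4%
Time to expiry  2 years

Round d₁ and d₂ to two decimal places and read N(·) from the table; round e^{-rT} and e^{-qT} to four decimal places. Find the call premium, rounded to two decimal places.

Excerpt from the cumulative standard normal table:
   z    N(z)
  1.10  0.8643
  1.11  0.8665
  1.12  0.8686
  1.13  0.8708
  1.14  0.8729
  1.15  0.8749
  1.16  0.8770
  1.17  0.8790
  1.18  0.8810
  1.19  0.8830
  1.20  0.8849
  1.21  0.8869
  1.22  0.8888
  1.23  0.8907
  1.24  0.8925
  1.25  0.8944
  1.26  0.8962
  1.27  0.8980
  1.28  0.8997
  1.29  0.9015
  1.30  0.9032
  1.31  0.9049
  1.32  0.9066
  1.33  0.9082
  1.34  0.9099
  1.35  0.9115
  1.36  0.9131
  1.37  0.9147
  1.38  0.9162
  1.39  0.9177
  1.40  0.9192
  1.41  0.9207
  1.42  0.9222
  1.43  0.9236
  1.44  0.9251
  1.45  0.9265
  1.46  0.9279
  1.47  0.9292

€8.99

σ√T = 0.2·√2 = 0.2828
d₁ = [ln(31/21) + (0.032 − 0.044 + ½·0.2²)·2] / (σ√T) = (0.3895 + 0.0160) / 0.2828 = 1.4335 which rounds to 1.43
d₂ = 1.4335 − 0.2828 = 1.1507 which rounds to 1.15
e^(−qT) = e^(−0.044·2) = 0.9158;  e^(−rT) = e^(−0.032·2) = 0.9380
N(d₁) = N(1.43) = 0.9236;  N(d₂) = N(1.15) = 0.8749
C = 31·0.9158·0.9236 − 21·0.9380·0.8749 = 26.2208 − 17.2338 = 8.9870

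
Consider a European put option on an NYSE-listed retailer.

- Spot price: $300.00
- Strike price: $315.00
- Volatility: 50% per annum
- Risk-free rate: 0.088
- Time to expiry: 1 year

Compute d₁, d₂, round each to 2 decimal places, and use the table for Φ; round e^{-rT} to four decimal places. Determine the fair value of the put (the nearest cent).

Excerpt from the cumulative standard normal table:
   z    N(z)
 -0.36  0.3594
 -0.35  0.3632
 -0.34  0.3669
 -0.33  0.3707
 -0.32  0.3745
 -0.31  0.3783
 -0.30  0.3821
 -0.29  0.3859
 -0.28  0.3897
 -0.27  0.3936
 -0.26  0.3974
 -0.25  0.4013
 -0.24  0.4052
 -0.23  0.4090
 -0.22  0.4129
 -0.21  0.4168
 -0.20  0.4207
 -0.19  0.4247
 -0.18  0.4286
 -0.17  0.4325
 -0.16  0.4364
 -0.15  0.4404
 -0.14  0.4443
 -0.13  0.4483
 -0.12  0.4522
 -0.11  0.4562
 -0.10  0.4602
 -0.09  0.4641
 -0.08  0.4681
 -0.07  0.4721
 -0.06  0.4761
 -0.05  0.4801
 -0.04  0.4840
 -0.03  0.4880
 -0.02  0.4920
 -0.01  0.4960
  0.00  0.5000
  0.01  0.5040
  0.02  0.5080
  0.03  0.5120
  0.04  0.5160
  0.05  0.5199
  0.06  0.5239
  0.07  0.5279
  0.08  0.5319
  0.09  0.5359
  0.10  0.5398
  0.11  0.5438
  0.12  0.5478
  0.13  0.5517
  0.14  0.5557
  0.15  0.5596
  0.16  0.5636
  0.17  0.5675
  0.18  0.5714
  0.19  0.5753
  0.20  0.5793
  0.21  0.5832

σ√T = 0.5 × 1.0000 = 0.5000
ln(S/K) + (r + σ²/2)T = ln(300/315) + (0.088 + 0.5²/2)·1 = -0.0488 + 0.2130 = 0.1642
d₁ = 0.1642 / 0.5000 = 0.3284 ⇒ 0.33
d₂ = d₁ − σ√T = 0.3284 − 0.5000 = -0.1716 ⇒ -0.17
e^(−rT) = e^(−0.088·1) = 0.9158
P = 315·0.9158·N(0.17) − 300·N(-0.33) = 315·0.9158·0.5675 − 300·0.3707 = 163.7107 − 111.2100 = 52.5007

$52.50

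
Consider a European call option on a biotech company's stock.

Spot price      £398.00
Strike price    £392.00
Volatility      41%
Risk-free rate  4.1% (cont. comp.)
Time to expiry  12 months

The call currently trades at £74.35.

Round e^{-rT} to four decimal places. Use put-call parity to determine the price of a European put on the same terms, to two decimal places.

e^(−rT) = e^(−0.041·1) = 0.9598
Put-call parity: C − P = S − K·e^(−rT) = 398 − 392·0.9598 = 398 − 376.2416 = 21.7584
P = C − (C − P) = 74.35 − (21.7584) = 52.5916

£52.59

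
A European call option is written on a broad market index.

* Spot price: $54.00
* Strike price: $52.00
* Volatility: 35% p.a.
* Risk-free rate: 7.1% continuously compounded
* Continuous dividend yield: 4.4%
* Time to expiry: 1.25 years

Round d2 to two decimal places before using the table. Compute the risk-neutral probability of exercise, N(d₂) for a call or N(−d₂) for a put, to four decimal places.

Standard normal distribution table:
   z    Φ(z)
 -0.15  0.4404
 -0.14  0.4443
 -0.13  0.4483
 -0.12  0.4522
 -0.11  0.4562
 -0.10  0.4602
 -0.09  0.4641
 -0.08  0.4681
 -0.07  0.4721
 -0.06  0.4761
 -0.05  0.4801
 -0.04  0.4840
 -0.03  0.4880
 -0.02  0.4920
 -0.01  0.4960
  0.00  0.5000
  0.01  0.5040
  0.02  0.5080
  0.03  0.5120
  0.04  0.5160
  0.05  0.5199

T = 1.25;  σ√T = 0.3913
ln(S/K) + (r − q + σ²/2)T = ln(54/52) + (0.071 − 0.044 + 0.35²/2)·1.25 = 0.0377 + 0.1103 = 0.1481
d₁ = 0.1481 / 0.3913 = 0.3783 which rounds to 0.38
d₂ = d₁ − σ√T = 0.3783 − 0.3913 = -0.0130 which rounds to -0.01
Pr(exercise) under Q = N(d₂) = 0.4960

0.4960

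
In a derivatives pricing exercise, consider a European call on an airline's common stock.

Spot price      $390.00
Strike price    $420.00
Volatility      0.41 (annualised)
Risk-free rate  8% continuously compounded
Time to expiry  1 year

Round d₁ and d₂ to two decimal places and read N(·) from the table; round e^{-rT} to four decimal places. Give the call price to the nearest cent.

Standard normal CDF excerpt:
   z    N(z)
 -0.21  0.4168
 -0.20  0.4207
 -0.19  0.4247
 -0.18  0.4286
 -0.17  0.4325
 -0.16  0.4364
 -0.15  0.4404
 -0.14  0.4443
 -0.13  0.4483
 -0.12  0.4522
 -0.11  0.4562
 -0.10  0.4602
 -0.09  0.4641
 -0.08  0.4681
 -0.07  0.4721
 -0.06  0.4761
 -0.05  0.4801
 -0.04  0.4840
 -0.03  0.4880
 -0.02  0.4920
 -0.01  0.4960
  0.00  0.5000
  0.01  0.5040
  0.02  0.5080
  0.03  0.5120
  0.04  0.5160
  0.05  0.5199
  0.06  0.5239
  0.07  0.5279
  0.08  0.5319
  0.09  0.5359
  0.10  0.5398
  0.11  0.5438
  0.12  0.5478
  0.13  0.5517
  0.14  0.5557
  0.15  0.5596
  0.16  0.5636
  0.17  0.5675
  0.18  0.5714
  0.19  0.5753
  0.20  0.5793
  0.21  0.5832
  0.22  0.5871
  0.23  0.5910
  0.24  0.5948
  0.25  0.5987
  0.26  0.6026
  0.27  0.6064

T = 1;  σ√T = 0.4100
d₁ = [ln(390/420) + (0.08 + ½·0.41²)·1] / (σ√T) = (-0.0741 + 0.1640) / 0.4100 = 0.2194 → 0.22
d₂ = 0.2194 − 0.4100 = -0.1906 → -0.19
e^(−rT) = e^(−0.08·1) = 0.9231
N(d₁) = N(0.22) = 0.5871;  N(d₂) = N(-0.19) = 0.4247
C = 390·0.5871 − 420·0.9231·0.4247 = 228.9690 − 164.6570 = 64.3120

$64.31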